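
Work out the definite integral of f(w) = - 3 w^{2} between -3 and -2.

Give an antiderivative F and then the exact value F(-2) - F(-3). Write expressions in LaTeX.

Antiderivative: F(w) = - \frac{2 w^{3} + 3}{2}; value = -19

Differentiate the proposed F(w) back; it has to land on f(w) exactly.
F(w) = - \frac{2 w^{3} + 3}{2} is an antiderivative of f.
Check: d/dw[- \frac{2 w^{3} + 3}{2}] = - 3 w^{2} = f(w).
F(-2) = \frac{13}{2}; F(-3) = \frac{51}{2}.
Integral = F(-2) - F(-3) = -19.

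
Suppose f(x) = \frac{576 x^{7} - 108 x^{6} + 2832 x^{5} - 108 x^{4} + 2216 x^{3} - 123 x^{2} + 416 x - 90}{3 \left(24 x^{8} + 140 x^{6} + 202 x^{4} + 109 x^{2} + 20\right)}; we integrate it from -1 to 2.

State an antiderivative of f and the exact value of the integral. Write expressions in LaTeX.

A first test for any F(x): its x-derivative must equal f(x) identically.
F(x) = - \frac{- 24 x^{2} \log{\left(2 x^{2} + \frac{5}{3} \right)} + 6 x^{2} \operatorname{atan}{\left(\frac{x}{2} \right)} + 3 x - 12 \log{\left(2 x^{2} + \frac{5}{3} \right)} + 3 \operatorname{atan}{\left(\frac{x}{2} \right)} - 2}{3 \left(2 x^{2} + 1\right)} is an antiderivative of f.
Check: d/dx[- \frac{- 24 x^{2} \log{\left(2 x^{2} + \frac{5}{3} \right)} + 6 x^{2} \operatorname{atan}{\left(\frac{x}{2} \right)} + 3 x - 12 \log{\left(2 x^{2} + \frac{5}{3} \right)} + 3 \operatorname{atan}{\left(\frac{x}{2} \right)} - 2}{3 \left(2 x^{2} + 1\right)}] = \frac{576 x^{7} - 108 x^{6} + 2832 x^{5} - 108 x^{4} + 2216 x^{3} - 123 x^{2} + 416 x - 90}{72 x^{8} + 420 x^{6} + 606 x^{4} + 327 x^{2} + 60}, which equals f(x).
F(2) = - \frac{\pi}{4} - \frac{4}{27} + 4 \log{\left(\frac{29}{3} \right)}; F(-1) = \operatorname{atan}{\left(\frac{1}{2} \right)} + \frac{5}{9} + 4 \log{\left(\frac{11}{3} \right)}.
Integral = F(2) - F(-1) = - 4 \log{\left(\frac{11}{3} \right)} - \frac{\pi}{4} - \frac{19}{27} - \operatorname{atan}{\left(\frac{1}{2} \right)} + 4 \log{\left(\frac{29}{3} \right)}.

Antiderivative: F(x) = - \frac{- 24 x^{2} \log{\left(2 x^{2} + \frac{5}{3} \right)} + 6 x^{2} \operatorname{atan}{\left(\frac{x}{2} \right)} + 3 x - 12 \log{\left(2 x^{2} + \frac{5}{3} \right)} + 3 \operatorname{atan}{\left(\frac{x}{2} \right)} - 2}{3 \left(2 x^{2} + 1\right)}; value = - 4 \log{\left(\frac{11}{3} \right)} - \frac{\pi}{4} - \frac{19}{27} - \operatorname{atan}{\left(\frac{1}{2} \right)} + 4 \log{\left(\frac{29}{3} \right)}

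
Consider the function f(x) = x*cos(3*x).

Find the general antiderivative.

F(x) = (3*x*sin(3*x) + cos(3*x))/9 + C

A candidate is checked by its d/dx: the result must match f(x).
Check: d/dx[(3*x*sin(3*x) + cos(3*x))/9] = x*cos(3*x) = f(x).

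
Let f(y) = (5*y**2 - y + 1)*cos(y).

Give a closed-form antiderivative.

An antiderivative is F(y) = 5*y**2*sin(y) - y*sin(y) + 10*y*cos(y) - 9*sin(y) - cos(y).

Since d/dy undoes antidifferentiation here, F'(y) = f(y) is required of F(y).
Check: d/dy[5*y**2*sin(y) - y*sin(y) + 10*y*cos(y) - 9*sin(y) - cos(y)] = 5*y**2*cos(y) - y*cos(y) + cos(y), which equals f(y).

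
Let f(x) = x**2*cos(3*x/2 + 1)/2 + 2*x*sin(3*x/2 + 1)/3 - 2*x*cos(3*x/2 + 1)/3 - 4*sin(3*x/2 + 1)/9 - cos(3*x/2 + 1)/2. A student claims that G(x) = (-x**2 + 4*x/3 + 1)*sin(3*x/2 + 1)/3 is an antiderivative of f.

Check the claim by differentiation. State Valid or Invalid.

Invalid: d/dx[G] - f = -x**2*cos(3*x/2 + 1) - 4*x*sin(3*x/2 + 1)/3 + 4*x*cos(3*x/2 + 1)/3 + 8*sin(3*x/2 + 1)/9 + cos(3*x/2 + 1), which is not 0.

d/dx[G] = -x**2*cos(3*x/2 + 1)/2 - 2*x*sin(3*x/2 + 1)/3 + 2*x*cos(3*x/2 + 1)/3 + 4*sin(3*x/2 + 1)/9 + cos(3*x/2 + 1)/2
d/dx[G] - f(x) = -x**2*cos(3*x/2 + 1) - 4*x*sin(3*x/2 + 1)/3 + 4*x*cos(3*x/2 + 1)/3 + 8*sin(3*x/2 + 1)/9 + cos(3*x/2 + 1) != 0.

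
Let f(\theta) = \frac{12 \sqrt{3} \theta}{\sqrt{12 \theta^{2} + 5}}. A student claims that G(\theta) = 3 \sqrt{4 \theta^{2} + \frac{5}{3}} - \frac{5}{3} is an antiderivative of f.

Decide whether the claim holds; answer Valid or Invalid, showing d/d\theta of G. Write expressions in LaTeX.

d/d\theta[G] = \frac{12 \sqrt{3} \theta}{\sqrt{12 \theta^{2} + 5}}
This equals f(\theta) exactly, so the claim holds.

Valid. The derivative of G reproduces f.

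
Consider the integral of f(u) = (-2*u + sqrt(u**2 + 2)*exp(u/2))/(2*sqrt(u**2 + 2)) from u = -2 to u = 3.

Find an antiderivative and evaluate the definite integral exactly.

Antiderivative: F(u) = -sqrt(u**2 + 2) + exp(u/2); value = -sqrt(11) - exp(-1) + sqrt(6) + exp(3/2)

An antiderivative F(u) passes only if d/du[F] lands on f(u) exactly.
F(u) = -sqrt(u**2 + 2) + exp(u/2) is an antiderivative of f.
Check: d/du[-sqrt(u**2 + 2) + exp(u/2)] = (-2*u + sqrt(u**2 + 2)*exp(u/2))/(2*sqrt(u**2 + 2)) = f(u).
F(3) = -sqrt(11) + exp(3/2); F(-2) = -sqrt(6) + exp(-1).
Integral = F(3) - F(-2) = -sqrt(11) - exp(-1) + sqrt(6) + exp(3/2).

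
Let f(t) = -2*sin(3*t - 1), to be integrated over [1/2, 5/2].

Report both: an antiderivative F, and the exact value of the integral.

Antiderivative: F(t) = 2*cos(3*t - 1)/3; value = -2*cos(1/2)/3 + 2*cos(13/2)/3

A first test for any F(t): its t-derivative must equal f(t) identically.
F(t) = 2*cos(3*t - 1)/3 is an antiderivative of f.
Check: d/dt[2*cos(3*t - 1)/3] = -2*sin(3*t - 1) = f(t).
F(5/2) = 2*cos(13/2)/3; F(1/2) = 2*cos(1/2)/3.
Integral = F(5/2) - F(1/2) = -2*cos(1/2)/3 + 2*cos(13/2)/3.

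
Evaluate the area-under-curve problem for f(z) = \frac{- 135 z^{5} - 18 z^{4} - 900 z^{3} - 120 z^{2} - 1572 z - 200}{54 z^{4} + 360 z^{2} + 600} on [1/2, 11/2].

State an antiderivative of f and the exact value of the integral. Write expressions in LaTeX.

Antiderivative: F(z) = \frac{- 15 z^{2} \left(3 z^{2} + 10\right) - 180 z^{2} - 4 z \left(3 z^{2} + 10\right) - 576}{12 \left(3 z^{2} + 10\right)}; value = - \frac{4089595}{103974}

An antiderivative F(z) passes only if d/dz[F] lands on f(z) exactly.
F(z) = \frac{- 15 z^{2} \left(3 z^{2} + 10\right) - 180 z^{2} - 4 z \left(3 z^{2} + 10\right) - 576}{12 \left(3 z^{2} + 10\right)} is an antiderivative of f.
Check: d/dz[\frac{- 15 z^{2} \left(3 z^{2} + 10\right) - 180 z^{2} - 4 z \left(3 z^{2} + 10\right) - 576}{12 \left(3 z^{2} + 10\right)}] = \frac{- 135 z^{5} - 18 z^{4} - 900 z^{3} - 120 z^{2} - 1572 z - 200}{54 z^{4} + 360 z^{2} + 600} = f(z).
F(11/2) = - \frac{863245}{19344}; F(1/2) = - \frac{10925}{2064}.
Integral = F(11/2) - F(1/2) = - \frac{4089595}{103974}.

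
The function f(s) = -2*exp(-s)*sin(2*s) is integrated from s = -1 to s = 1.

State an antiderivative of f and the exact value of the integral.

Antiderivative: F(s) = 2*(sin(2*s) + 2*cos(2*s))*exp(-s)/5; value = 4*exp(-1)*cos(2)/5 + 2*exp(-1)*sin(2)/5 - 4*exp(1)*cos(2)/5 + 2*exp(1)*sin(2)/5

Differentiate the proposed F(s) back; it has to land on f(s) exactly.
F(s) = 2*(sin(2*s) + 2*cos(2*s))*exp(-s)/5 is an antiderivative of f.
Check: d/ds[2*(sin(2*s) + 2*cos(2*s))*exp(-s)/5] = -2*exp(-s)*sin(2*s) = f(s).
F(1) = 4*exp(-1)*cos(2)/5 + 2*exp(-1)*sin(2)/5; F(-1) = -2*exp(1)*sin(2)/5 + 4*exp(1)*cos(2)/5.
Integral = F(1) - F(-1) = 4*exp(-1)*cos(2)/5 + 2*exp(-1)*sin(2)/5 - 4*exp(1)*cos(2)/5 + 2*exp(1)*sin(2)/5.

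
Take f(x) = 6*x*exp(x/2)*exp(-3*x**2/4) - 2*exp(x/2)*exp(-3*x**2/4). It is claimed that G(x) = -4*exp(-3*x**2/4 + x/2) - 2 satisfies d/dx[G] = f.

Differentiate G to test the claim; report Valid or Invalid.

d/dx[G] = 6*x*exp(x/2)*exp(-3*x**2/4) - 2*exp(x/2)*exp(-3*x**2/4)
This equals f(x) exactly, so the claim holds.

Valid: G'(x) = f(x).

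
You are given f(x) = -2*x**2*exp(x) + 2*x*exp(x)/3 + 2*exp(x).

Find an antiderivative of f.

An antiderivative is F(x) = -2*x**2*exp(x) + 14*x*exp(x)/3 - 8*exp(x)/3.

f has the shape u'v + uv' for u = -2*x**2 + 14*x/3 - 8/3 and v = exp(x) — it is the derivative of the product u*v.
Check: d/dx[-2*x**2*exp(x) + 14*x*exp(x)/3 - 8*exp(x)/3] = -2*x**2*exp(x) + 2*x*exp(x)/3 + 2*exp(x) = f(x).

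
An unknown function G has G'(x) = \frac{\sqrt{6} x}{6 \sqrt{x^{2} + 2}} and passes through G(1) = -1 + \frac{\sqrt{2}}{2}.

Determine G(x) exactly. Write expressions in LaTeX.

G(x) = \frac{\sqrt{6} \sqrt{x^{2} + 2} - 6}{6}

G'(x) matches the chain-rule pattern g'(h)*h' with inner function h(x) = \frac{3 x^{2}}{2} + 3; substituting u = h(x) collapses the integral.
A general antiderivative is \frac{\sqrt{\frac{3 x^{2}}{2} + 3}}{3} + C.
The condition gives C = -1 + \frac{\sqrt{2}}{2} - (\frac{\sqrt{2}}{2}) = -1.
So G(x) = \frac{\sqrt{6} \sqrt{x^{2} + 2} - 6}{6}.
Check: d/dx[\frac{\sqrt{6} \sqrt{x^{2} + 2} - 6}{6}] = \frac{\sqrt{6} x}{6 \sqrt{x^{2} + 2}} = G'(x).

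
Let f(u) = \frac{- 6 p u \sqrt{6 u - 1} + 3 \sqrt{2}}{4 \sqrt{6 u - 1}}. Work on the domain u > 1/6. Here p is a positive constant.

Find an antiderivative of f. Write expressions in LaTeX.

An antiderivative is F(u) = - \frac{3 p u^{2}}{4} + \frac{\sqrt{3 u - \frac{1}{2}}}{2}.

An antiderivative F(u) passes only if d/du[F] lands on f(u) exactly.
Check: d/du[- \frac{3 p u^{2}}{4} + \frac{\sqrt{3 u - \frac{1}{2}}}{2}] = \frac{- 6 p u \sqrt{6 u - 1} + 3 \sqrt{2}}{4 \sqrt{6 u - 1}} = f(u).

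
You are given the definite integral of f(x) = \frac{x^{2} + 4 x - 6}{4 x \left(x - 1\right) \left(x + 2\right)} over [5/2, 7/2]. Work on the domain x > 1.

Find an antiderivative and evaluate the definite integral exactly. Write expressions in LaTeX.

Antiderivative: F(x) = \frac{9 \log{\left(x \right)} - \log{\left(x - 1 \right)} - 5 \log{\left(x + 2 \right)}}{12}; value = - \frac{5 \log{\left(\frac{5}{2} \right)}}{6} - \frac{5 \log{\left(\frac{11}{2} \right)}}{12} + \frac{\log{\left(\frac{3}{2} \right)}}{12} + \frac{5 \log{\left(\frac{9}{2} \right)}}{12} + \frac{3 \log{\left(\frac{7}{2} \right)}}{4}

Factor the denominator (4 x \left(x - 1\right) \left(x + 2\right)) and decompose: f = - \frac{5}{12 \left(x + 2\right)} - \frac{1}{12 \left(x - 1\right)} + \frac{3}{4 x}; each piece integrates to a log, atan, or power term.
F(x) = \frac{9 \log{\left(x \right)} - \log{\left(x - 1 \right)} - 5 \log{\left(x + 2 \right)}}{12} is an antiderivative of f.
Check: d/dx[\frac{9 \log{\left(x \right)} - \log{\left(x - 1 \right)} - 5 \log{\left(x + 2 \right)}}{12}] = \frac{x^{2} + 4 x - 6}{4 x^{3} + 4 x^{2} - 8 x}, which equals f(x).
F(7/2) = - \frac{5 \log{\left(\frac{11}{2} \right)}}{12} - \frac{\log{\left(\frac{5}{2} \right)}}{12} + \frac{3 \log{\left(\frac{7}{2} \right)}}{4}; F(5/2) = - \frac{5 \log{\left(\frac{9}{2} \right)}}{12} - \frac{\log{\left(\frac{3}{2} \right)}}{12} + \frac{3 \log{\left(\frac{5}{2} \right)}}{4}.
Integral = F(7/2) - F(5/2) = - \frac{5 \log{\left(\frac{5}{2} \right)}}{6} - \frac{5 \log{\left(\frac{11}{2} \right)}}{12} + \frac{\log{\left(\frac{3}{2} \right)}}{12} + \frac{5 \log{\left(\frac{9}{2} \right)}}{12} + \frac{3 \log{\left(\frac{7}{2} \right)}}{4}.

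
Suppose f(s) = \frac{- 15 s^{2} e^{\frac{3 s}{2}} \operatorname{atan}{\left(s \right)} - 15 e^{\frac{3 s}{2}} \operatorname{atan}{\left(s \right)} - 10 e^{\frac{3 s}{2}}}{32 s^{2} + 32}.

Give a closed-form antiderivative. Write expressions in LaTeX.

An antiderivative is F(s) = - \frac{5 e^{\frac{3 s}{2}} \operatorname{atan}{\left(s \right)}}{16}.

f has the shape u'v + uv' for u = - \frac{5 \operatorname{atan}{\left(s \right)}}{16} and v = e^{\frac{3 s}{2}} — it is the derivative of the product u*v.
Check: d/ds[- \frac{5 e^{\frac{3 s}{2}} \operatorname{atan}{\left(s \right)}}{16}] = \frac{- 15 s^{2} e^{\frac{3 s}{2}} \operatorname{atan}{\left(s \right)} - 15 e^{\frac{3 s}{2}} \operatorname{atan}{\left(s \right)} - 10 e^{\frac{3 s}{2}}}{32 s^{2} + 32} = f(s).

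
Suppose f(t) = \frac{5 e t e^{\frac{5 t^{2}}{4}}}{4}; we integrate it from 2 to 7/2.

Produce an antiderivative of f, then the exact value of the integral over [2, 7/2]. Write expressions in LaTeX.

f matches the chain-rule pattern g'(h)*h' with inner function h(t) = \frac{5 t^{2}}{4} + 1; substituting u = h(t) collapses the integral.
F(t) = \frac{e^{\frac{5 t^{2}}{4} + 1}}{2} is an antiderivative of f.
Check: d/dt[\frac{e^{\frac{5 t^{2}}{4} + 1}}{2}] = \frac{5 e t e^{\frac{5 t^{2}}{4}}}{4} = f(t).
F(7/2) = \frac{e^{\frac{261}{16}}}{2}; F(2) = \frac{e^{6}}{2}.
Integral = F(7/2) - F(2) = - \frac{e^{6}}{2} + \frac{e^{\frac{261}{16}}}{2}.

Antiderivative: F(t) = \frac{e^{\frac{5 t^{2}}{4} + 1}}{2}; value = - \frac{e^{6}}{2} + \frac{e^{\frac{261}{16}}}{2}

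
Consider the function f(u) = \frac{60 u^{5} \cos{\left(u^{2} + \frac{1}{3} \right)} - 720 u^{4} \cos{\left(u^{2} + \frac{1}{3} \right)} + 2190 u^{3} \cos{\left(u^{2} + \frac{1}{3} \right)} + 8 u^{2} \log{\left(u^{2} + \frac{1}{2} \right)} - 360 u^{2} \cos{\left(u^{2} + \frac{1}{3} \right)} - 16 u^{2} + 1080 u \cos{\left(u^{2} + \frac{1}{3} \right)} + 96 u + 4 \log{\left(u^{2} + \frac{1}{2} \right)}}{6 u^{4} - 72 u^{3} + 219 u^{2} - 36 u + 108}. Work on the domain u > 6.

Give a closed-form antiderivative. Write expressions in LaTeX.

A first test for any F(u): its u-derivative must equal f(u) identically.
Check: d/du[5 \sin{\left(u^{2} + \frac{1}{3} \right)} - \frac{4 \log{\left(u^{2} + \frac{1}{2} \right)}}{3 u - 18}] = \frac{60 u^{5} \cos{\left(u^{2} + \frac{1}{3} \right)} - 720 u^{4} \cos{\left(u^{2} + \frac{1}{3} \right)} + 2190 u^{3} \cos{\left(u^{2} + \frac{1}{3} \right)} + 8 u^{2} \log{\left(u^{2} + \frac{1}{2} \right)} - 360 u^{2} \cos{\left(u^{2} + \frac{1}{3} \right)} - 16 u^{2} + 1080 u \cos{\left(u^{2} + \frac{1}{3} \right)} + 96 u + 4 \log{\left(u^{2} + \frac{1}{2} \right)}}{6 u^{4} - 72 u^{3} + 219 u^{2} - 36 u + 108} = f(u).

An antiderivative is F(u) = 5 \sin{\left(u^{2} + \frac{1}{3} \right)} - \frac{4 \log{\left(u^{2} + \frac{1}{2} \right)}}{3 u - 18}.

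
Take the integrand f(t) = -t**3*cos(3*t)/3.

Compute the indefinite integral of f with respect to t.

An antiderivative F(t) passes only if d/dt[F] lands on f(t) exactly.
Check: d/dt[-(9*t**3*sin(3*t) + 9*t**2*cos(3*t) - 6*t*sin(3*t) - 2*cos(3*t))/81] = -t**3*cos(3*t)/3 = f(t).

F(t) = -(9*t**3*sin(3*t) + 9*t**2*cos(3*t) - 6*t*sin(3*t) - 2*cos(3*t))/81 + C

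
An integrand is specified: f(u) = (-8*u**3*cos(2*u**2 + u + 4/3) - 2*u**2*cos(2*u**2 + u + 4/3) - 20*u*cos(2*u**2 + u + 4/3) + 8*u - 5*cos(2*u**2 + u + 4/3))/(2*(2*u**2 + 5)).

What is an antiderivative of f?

An antiderivative is F(u) = (2*log(u**2 + 5/2) - sin(2*u**2 + u + 4/3))/2.

Whatever form F(u) takes, F'(u) = f(u) is non-negotiable.
Check: d/du[(2*log(u**2 + 5/2) - sin(2*u**2 + u + 4/3))/2] = (-8*u**3*cos(2*u**2 + u + 4/3) - 2*u**2*cos(2*u**2 + u + 4/3) - 20*u*cos(2*u**2 + u + 4/3) + 8*u - 5*cos(2*u**2 + u + 4/3))/(4*u**2 + 10), which equals f(u).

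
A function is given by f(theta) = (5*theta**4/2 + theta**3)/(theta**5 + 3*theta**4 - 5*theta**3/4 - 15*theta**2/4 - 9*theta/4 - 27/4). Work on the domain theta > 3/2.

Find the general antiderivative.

F(theta) = 19*log(theta - 3/2)/52 - 33*log(theta + 3/2)/52 + 13*log(theta + 3)/5 + 11*log(theta**2 + 1)/130 - atan(theta)/5 + C

Factor the denominator ((theta + 3)*(2*theta - 3)*(2*theta + 3)*(theta**2 + 1)) and decompose: f = (11*theta - 13)/(65*(theta**2 + 1)) - 33/(26*(2*theta + 3)) + 19/(26*(2*theta - 3)) + 13/(5*(theta + 3)); each piece integrates to a log, atan, or power term.
Check: d/dtheta[19*log(theta - 3/2)/52 - 33*log(theta + 3/2)/52 + 13*log(theta + 3)/5 + 11*log(theta**2 + 1)/130 - atan(theta)/5] = (10*theta**4 + 4*theta**3)/(4*theta**5 + 12*theta**4 - 5*theta**3 - 15*theta**2 - 9*theta - 27), which equals f(theta).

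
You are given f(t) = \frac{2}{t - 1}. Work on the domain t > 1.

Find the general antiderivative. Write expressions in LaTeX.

F(t) = 2 \log{\left(t - 1 \right)} + C

Since d/dt undoes antidifferentiation here, F'(t) = f(t) is required of F(t).
Check: d/dt[2 \log{\left(t - 1 \right)}] = \frac{2}{t - 1} = f(t).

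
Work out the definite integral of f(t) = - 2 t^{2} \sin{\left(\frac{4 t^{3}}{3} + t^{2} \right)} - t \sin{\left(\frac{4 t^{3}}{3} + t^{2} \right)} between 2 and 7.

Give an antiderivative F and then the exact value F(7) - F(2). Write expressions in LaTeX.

The substitution u = \frac{4 t^{3}}{3} + t^{2} works: f is exactly (dF/du)*(du/dt) for that inner function.
F(t) = \frac{\cos{\left(\frac{4 t^{3}}{3} + t^{2} \right)}}{2} is an antiderivative of f.
Check: d/dt[\frac{\cos{\left(\frac{4 t^{3}}{3} + t^{2} \right)}}{2}] = - 2 t^{2} \sin{\left(\frac{4 t^{3}}{3} + t^{2} \right)} - t \sin{\left(\frac{4 t^{3}}{3} + t^{2} \right)} = f(t).
F(7) = \frac{\cos{\left(\frac{1519}{3} \right)}}{2}; F(2) = \frac{\cos{\left(\frac{44}{3} \right)}}{2}.
Integral = F(7) - F(2) = \frac{\cos{\left(\frac{1519}{3} \right)}}{2} - \frac{\cos{\left(\frac{44}{3} \right)}}{2}.

Antiderivative: F(t) = \frac{\cos{\left(\frac{4 t^{3}}{3} + t^{2} \right)}}{2}; value = \frac{\cos{\left(\frac{1519}{3} \right)}}{2} - \frac{\cos{\left(\frac{44}{3} \right)}}{2}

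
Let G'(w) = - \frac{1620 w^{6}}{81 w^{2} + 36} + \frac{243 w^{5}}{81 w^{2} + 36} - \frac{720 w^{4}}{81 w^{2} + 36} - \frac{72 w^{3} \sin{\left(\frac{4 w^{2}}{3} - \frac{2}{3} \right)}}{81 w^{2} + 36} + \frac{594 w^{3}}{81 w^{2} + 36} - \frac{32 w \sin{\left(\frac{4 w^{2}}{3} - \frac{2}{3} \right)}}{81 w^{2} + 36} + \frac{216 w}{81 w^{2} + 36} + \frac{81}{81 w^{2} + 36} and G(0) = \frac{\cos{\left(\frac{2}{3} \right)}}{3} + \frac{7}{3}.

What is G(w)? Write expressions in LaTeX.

The integrand splits into summands that can be handled one at a time.
A general antiderivative is - 4 w^{5} + \frac{3 w^{4}}{4} + 3 w^{2} + \frac{\cos{\left(\frac{4 w^{2}}{3} - \frac{2}{3} \right)}}{3} + \frac{3 \operatorname{atan}{\left(\frac{3 w}{2} \right)}}{2} + \frac{4}{3} + C.
The condition gives C = \frac{\cos{\left(\frac{2}{3} \right)}}{3} + \frac{7}{3} - (\frac{\cos{\left(\frac{2}{3} \right)}}{3} + \frac{4}{3}) = 1.
So G(w) = \frac{- 48 w^{5} + 9 w^{4} + 36 w^{2} + 4 \cos{\left(\frac{4 w^{2}}{3} - \frac{2}{3} \right)} + 18 \operatorname{atan}{\left(\frac{3 w}{2} \right)} + 28}{12}.
Check: d/dw[\frac{- 48 w^{5} + 9 w^{4} + 36 w^{2} + 4 \cos{\left(\frac{4 w^{2}}{3} - \frac{2}{3} \right)} + 18 \operatorname{atan}{\left(\frac{3 w}{2} \right)} + 28}{12}] = \frac{- 1620 w^{6} + 243 w^{5} - 720 w^{4} - 72 w^{3} \sin{\left(\frac{4 w^{2}}{3} - \frac{2}{3} \right)} + 594 w^{3} - 32 w \sin{\left(\frac{4 w^{2}}{3} - \frac{2}{3} \right)} + 216 w + 81}{81 w^{2} + 36}, which equals G'(w).

G(w) = \frac{- 48 w^{5} + 9 w^{4} + 36 w^{2} + 4 \cos{\left(\frac{4 w^{2}}{3} - \frac{2}{3} \right)} + 18 \operatorname{atan}{\left(\frac{3 w}{2} \right)} + 28}{12}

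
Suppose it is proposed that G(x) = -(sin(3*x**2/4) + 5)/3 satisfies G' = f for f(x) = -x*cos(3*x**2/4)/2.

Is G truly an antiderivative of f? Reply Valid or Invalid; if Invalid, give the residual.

d/dx[G] = -x*cos(3*x**2/4)/2
This equals f(x) exactly, so the claim holds.

Valid: G'(x) = f(x).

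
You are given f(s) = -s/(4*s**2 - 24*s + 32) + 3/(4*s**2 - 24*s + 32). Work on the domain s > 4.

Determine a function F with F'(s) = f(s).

The denominator factors as 4*(s - 4)*(s - 2); partial fractions split f into directly integrable pieces: -1/(8*(s - 2)) - 1/(8*(s - 4)).
Check: d/ds[-log(s**2 - 6*s + 8)/8] = (3 - s)/(4*s**2 - 24*s + 32), which equals f(s).

An antiderivative is F(s) = -log(s**2 - 6*s + 8)/8.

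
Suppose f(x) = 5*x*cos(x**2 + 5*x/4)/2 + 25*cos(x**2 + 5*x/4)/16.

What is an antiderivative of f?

An antiderivative is F(x) = 5*sin(x**2 + 5*x/4)/4.

f matches the chain-rule pattern g'(h)*h' with inner function h(x) = x**2 + 5*x/4; substituting u = h(x) collapses the integral.
Check: d/dx[5*sin(x**2 + 5*x/4)/4] = 5*x*cos(x**2 + 5*x/4)/2 + 25*cos(x**2 + 5*x/4)/16 = f(x).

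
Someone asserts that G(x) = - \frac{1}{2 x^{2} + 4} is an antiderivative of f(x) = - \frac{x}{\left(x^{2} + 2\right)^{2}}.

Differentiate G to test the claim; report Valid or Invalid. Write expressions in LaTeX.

d/dx[G] = \frac{x}{x^{4} + 4 x^{2} + 4}
d/dx[G] - f(x) = \frac{2 x}{x^{4} + 4 x^{2} + 4} != 0.

Invalid: d/dx[G] - f = \frac{2 x}{x^{4} + 4 x^{2} + 4}, which is not 0.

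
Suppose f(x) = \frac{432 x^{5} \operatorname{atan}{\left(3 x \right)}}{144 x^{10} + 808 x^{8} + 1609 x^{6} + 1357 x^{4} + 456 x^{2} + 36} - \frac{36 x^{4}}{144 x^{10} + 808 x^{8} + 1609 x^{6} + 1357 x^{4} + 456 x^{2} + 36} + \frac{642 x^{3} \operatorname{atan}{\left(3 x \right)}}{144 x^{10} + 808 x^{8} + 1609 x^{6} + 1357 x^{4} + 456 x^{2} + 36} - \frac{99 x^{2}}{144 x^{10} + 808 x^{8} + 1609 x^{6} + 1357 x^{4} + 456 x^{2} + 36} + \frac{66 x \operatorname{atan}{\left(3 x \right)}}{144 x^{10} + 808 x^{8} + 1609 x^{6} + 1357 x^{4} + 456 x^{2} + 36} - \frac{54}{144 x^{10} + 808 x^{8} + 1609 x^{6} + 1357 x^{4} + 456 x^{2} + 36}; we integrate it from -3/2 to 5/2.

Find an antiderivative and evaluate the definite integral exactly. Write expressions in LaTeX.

Antiderivative: F(x) = - \frac{3 \operatorname{atan}{\left(3 x \right)}}{\left(x^{2} + 2\right) \left(4 x^{2} + 3\right)}; value = - \frac{\operatorname{atan}{\left(\frac{9}{2} \right)}}{17} - \frac{\operatorname{atan}{\left(\frac{15}{2} \right)}}{77}

The integrand splits into summands that can be handled one at a time.
F(x) = - \frac{3 \operatorname{atan}{\left(3 x \right)}}{\left(x^{2} + 2\right) \left(4 x^{2} + 3\right)} is an antiderivative of f.
Check: d/dx[- \frac{3 \operatorname{atan}{\left(3 x \right)}}{\left(x^{2} + 2\right) \left(4 x^{2} + 3\right)}] = \frac{432 x^{5} \operatorname{atan}{\left(3 x \right)} - 36 x^{4} + 642 x^{3} \operatorname{atan}{\left(3 x \right)} - 99 x^{2} + 66 x \operatorname{atan}{\left(3 x \right)} - 54}{144 x^{10} + 808 x^{8} + 1609 x^{6} + 1357 x^{4} + 456 x^{2} + 36}, which equals f(x).
F(5/2) = - \frac{\operatorname{atan}{\left(\frac{15}{2} \right)}}{77}; F(-3/2) = \frac{\operatorname{atan}{\left(\frac{9}{2} \right)}}{17}.
Integral = F(5/2) - F(-3/2) = - \frac{\operatorname{atan}{\left(\frac{9}{2} \right)}}{17} - \frac{\operatorname{atan}{\left(\frac{15}{2} \right)}}{77}.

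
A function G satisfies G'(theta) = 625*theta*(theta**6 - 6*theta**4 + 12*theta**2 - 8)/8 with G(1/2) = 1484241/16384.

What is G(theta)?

The substitution u = 5*theta**2/2 - 5 works: G'(theta) is exactly (dG/du)*(du/dtheta) for that inner function.
A general antiderivative is (5*theta**2/2 - 5)**4/4 + C.
The condition gives C = 1484241/16384 - (1500625/16384) = -1.
So G(theta) = (625*(theta**2 - 2)**4 - 64)/64.
Check: d/dtheta[(625*(theta**2 - 2)**4 - 64)/64] = 625*theta**7/8 - 1875*theta**5/4 + 1875*theta**3/2 - 625*theta, which equals G'(theta).

G(theta) = (625*(theta**2 - 2)**4 - 64)/64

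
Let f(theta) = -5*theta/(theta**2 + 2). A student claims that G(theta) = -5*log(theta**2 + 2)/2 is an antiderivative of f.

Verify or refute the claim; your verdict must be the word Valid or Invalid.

Valid. The derivative of G reproduces f.

d/dtheta[G] = -5*theta/(theta**2 + 2)
This equals f(theta) exactly, so the claim holds.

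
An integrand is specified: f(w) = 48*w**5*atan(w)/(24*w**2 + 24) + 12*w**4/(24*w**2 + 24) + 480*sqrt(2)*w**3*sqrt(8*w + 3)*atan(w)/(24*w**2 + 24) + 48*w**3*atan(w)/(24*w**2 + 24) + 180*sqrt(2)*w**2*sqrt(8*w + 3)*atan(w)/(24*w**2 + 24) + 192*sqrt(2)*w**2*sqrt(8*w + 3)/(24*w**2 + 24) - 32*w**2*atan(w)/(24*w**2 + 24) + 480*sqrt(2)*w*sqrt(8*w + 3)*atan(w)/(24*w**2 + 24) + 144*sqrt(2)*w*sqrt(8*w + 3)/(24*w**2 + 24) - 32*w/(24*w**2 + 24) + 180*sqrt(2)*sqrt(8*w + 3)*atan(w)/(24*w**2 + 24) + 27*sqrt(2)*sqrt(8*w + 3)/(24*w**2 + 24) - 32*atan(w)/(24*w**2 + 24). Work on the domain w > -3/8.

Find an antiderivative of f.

f has the shape u'v + uv' for u = w**4/2 - 4*w/3 + (4*w + 3/2)**(5/2) and v = atan(w) — it is the derivative of the product u*v.
Check: d/dw[sqrt(2)*(6*sqrt(2)*w**4*atan(w) + 192*w**2*sqrt(8*w + 3)*atan(w) + 144*w*sqrt(8*w + 3)*atan(w) - 16*sqrt(2)*w*atan(w) + 27*sqrt(8*w + 3)*atan(w))/24] = (48*w**5*sqrt(8*w + 3)*atan(w) + 12*w**4*sqrt(8*w + 3) + 3840*sqrt(2)*w**4*atan(w) + 48*w**3*sqrt(8*w + 3)*atan(w) + 2880*sqrt(2)*w**3*atan(w) + 1536*sqrt(2)*w**3 - 32*w**2*sqrt(8*w + 3)*atan(w) + 4380*sqrt(2)*w**2*atan(w) + 1728*sqrt(2)*w**2 - 32*w*sqrt(8*w + 3) + 2880*sqrt(2)*w*atan(w) + 648*sqrt(2)*w - 32*sqrt(8*w + 3)*atan(w) + 540*sqrt(2)*atan(w) + 81*sqrt(2))/(24*w**2*sqrt(8*w + 3) + 24*sqrt(8*w + 3)), which equals f(w).

An antiderivative is F(w) = sqrt(2)*(6*sqrt(2)*w**4*atan(w) + 192*w**2*sqrt(8*w + 3)*atan(w) + 144*w*sqrt(8*w + 3)*atan(w) - 16*sqrt(2)*w*atan(w) + 27*sqrt(8*w + 3)*atan(w))/24.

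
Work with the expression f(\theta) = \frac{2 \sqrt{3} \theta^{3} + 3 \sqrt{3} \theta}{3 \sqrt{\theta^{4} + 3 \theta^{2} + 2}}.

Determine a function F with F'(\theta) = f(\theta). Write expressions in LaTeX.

An antiderivative is F(\theta) = \sqrt{\frac{\theta^{4}}{3} + \theta^{2} + \frac{2}{3}}.

The substitution u = \frac{\theta^{4}}{3} + \theta^{2} + \frac{2}{3} works: f is exactly (dF/du)*(du/d\theta) for that inner function.
Check: d/d\theta[\sqrt{\frac{\theta^{4}}{3} + \theta^{2} + \frac{2}{3}}] = \frac{2 \sqrt{3} \theta^{3} + 3 \sqrt{3} \theta}{3 \sqrt{\theta^{4} + 3 \theta^{2} + 2}} = f(\theta).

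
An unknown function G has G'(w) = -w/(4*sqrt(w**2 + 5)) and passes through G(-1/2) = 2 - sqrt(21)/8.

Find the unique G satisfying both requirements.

G(w) = 2 - sqrt(w**2 + 5)/4

The substitution u = w**2 + 5 works: G'(w) is exactly (dG/du)*(du/dw) for that inner function.
A general antiderivative is -sqrt(w**2 + 5)/4 + C.
The condition gives C = 2 - sqrt(21)/8 - (-sqrt(21)/8) = 2.
So G(w) = 2 - sqrt(w**2 + 5)/4.
Check: d/dw[2 - sqrt(w**2 + 5)/4] = -w/(4*sqrt(w**2 + 5)) = G'(w).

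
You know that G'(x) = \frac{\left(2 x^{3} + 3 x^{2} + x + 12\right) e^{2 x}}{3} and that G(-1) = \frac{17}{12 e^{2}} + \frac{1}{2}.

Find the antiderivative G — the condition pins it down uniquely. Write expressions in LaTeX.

Recognize the product-rule pattern: G'(x) = u'v + uv' with u = \frac{x^{3}}{3} + \frac{x}{6} + \frac{23}{12}, v = e^{2 x}, so integration by parts undoes it.
A general antiderivative is \frac{\left(4 x^{3} + 2 x + 23\right) e^{2 x}}{12} + C.
The condition gives C = \frac{17}{12 e^{2}} + \frac{1}{2} - (\frac{17}{12 e^{2}}) = \frac{1}{2}.
So G(x) = \frac{\left(4 x^{3} + 2 x + 23\right) e^{2 x}}{12} + \frac{1}{2}.
Check: d/dx[\frac{\left(4 x^{3} + 2 x + 23\right) e^{2 x}}{12} + \frac{1}{2}] = \frac{2 x^{3} e^{2 x}}{3} + x^{2} e^{2 x} + \frac{x e^{2 x}}{3} + 4 e^{2 x}, which equals G'(x).

G(x) = \frac{\left(4 x^{3} + 2 x + 23\right) e^{2 x}}{12} + \frac{1}{2}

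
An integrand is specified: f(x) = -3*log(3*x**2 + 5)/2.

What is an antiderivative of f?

An antiderivative is F(x) = -3*x*log(3*x**2 + 5)/2 + 3*x - sqrt(15)*atan(sqrt(15)*x/5).

Any candidate F(x) must reproduce f(x) exactly when differentiated.
Check: d/dx[-3*x*log(3*x**2 + 5)/2 + 3*x - sqrt(15)*atan(sqrt(15)*x/5)] = -3*log(3*x**2 + 5)/2 = f(x).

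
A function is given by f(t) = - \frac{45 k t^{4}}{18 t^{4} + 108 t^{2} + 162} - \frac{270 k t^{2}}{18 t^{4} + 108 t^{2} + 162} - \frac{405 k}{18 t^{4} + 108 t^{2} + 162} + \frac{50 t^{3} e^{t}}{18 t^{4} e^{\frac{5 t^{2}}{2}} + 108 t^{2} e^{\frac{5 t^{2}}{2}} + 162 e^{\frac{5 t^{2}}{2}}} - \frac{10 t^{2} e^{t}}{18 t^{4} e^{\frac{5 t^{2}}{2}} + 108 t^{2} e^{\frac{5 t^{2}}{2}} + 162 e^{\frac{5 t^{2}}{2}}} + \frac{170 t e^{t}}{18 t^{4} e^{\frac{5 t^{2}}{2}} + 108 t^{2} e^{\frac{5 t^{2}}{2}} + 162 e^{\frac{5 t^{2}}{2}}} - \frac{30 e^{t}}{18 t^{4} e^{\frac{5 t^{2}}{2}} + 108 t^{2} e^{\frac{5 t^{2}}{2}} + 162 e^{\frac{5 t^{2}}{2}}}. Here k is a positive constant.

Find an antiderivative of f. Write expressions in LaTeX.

An antiderivative is F(t) = - \frac{5 k t}{2} - \frac{5 e^{t}}{9 t^{2} e^{\frac{5 t^{2}}{2}} + 27 e^{\frac{5 t^{2}}{2}}}.

Integrate term by term and add the pieces.
Check: d/dt[- \frac{5 k t}{2} - \frac{5 e^{t}}{9 t^{2} e^{\frac{5 t^{2}}{2}} + 27 e^{\frac{5 t^{2}}{2}}}] = \frac{- 45 k t^{4} e^{5 t^{2}} - 270 k t^{2} e^{5 t^{2}} - 405 k e^{5 t^{2}} + 50 t^{3} e^{t} e^{\frac{5 t^{2}}{2}} - 10 t^{2} e^{t} e^{\frac{5 t^{2}}{2}} + 170 t e^{t} e^{\frac{5 t^{2}}{2}} - 30 e^{t} e^{\frac{5 t^{2}}{2}}}{18 t^{4} e^{5 t^{2}} + 108 t^{2} e^{5 t^{2}} + 162 e^{5 t^{2}}}, which equals f(t).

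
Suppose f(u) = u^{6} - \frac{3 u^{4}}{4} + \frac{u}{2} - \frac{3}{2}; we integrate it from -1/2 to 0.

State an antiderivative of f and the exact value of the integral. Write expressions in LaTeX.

The integrand splits into summands that can be handled one at a time.
F(u) = \frac{u \left(20 u^{6} - 21 u^{4} + 35 u - 210\right)}{140} is an antiderivative of f.
Check: d/du[\frac{u \left(20 u^{6} - 21 u^{4} + 35 u - 210\right)}{140}] = u^{6} - \frac{3 u^{4}}{4} + \frac{u}{2} - \frac{3}{2} = f(u).
F(0) = 0; F(-1/2) = \frac{457}{560}.
Integral = F(0) - F(-1/2) = - \frac{457}{560}.

Antiderivative: F(u) = \frac{u \left(20 u^{6} - 21 u^{4} + 35 u - 210\right)}{140}; value = - \frac{457}{560}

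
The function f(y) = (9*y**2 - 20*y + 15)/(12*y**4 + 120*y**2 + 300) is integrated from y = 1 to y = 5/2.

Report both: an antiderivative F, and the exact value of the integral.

Antiderivative: F(y) = (6*sqrt(5)*y**2*atan(sqrt(5)*y/5) - 15*y + 30*sqrt(5)*atan(sqrt(5)*y/5) + 50)/(60*(y**2 + 5)); value = -sqrt(5)*atan(sqrt(5)/5)/10 - 17/216 + sqrt(5)*atan(sqrt(5)/2)/10

Recover f(y) by differentiating a candidate F(y); any mismatch rules it out.
F(y) = (6*sqrt(5)*y**2*atan(sqrt(5)*y/5) - 15*y + 30*sqrt(5)*atan(sqrt(5)*y/5) + 50)/(60*(y**2 + 5)) is an antiderivative of f.
Check: d/dy[(6*sqrt(5)*y**2*atan(sqrt(5)*y/5) - 15*y + 30*sqrt(5)*atan(sqrt(5)*y/5) + 50)/(60*(y**2 + 5))] = (9*y**2 - 20*y + 15)/(12*y**4 + 120*y**2 + 300) = f(y).
F(5/2) = 1/54 + sqrt(5)*atan(sqrt(5)/2)/10; F(1) = sqrt(5)*atan(sqrt(5)/5)/10 + 7/72.
Integral = F(5/2) - F(1) = -sqrt(5)*atan(sqrt(5)/5)/10 - 17/216 + sqrt(5)*atan(sqrt(5)/2)/10.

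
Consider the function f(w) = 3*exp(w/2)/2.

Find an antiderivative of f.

An antiderivative is F(w) = 3*exp(w/2).

Check any antiderivative F(w) by computing F'(w) and comparing it with f(w).
Check: d/dw[3*exp(w/2)] = 3*exp(w/2)/2 = f(w).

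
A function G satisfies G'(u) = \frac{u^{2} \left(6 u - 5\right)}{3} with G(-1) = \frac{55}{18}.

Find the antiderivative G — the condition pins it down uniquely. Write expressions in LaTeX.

For G(u) to be correct, d/du[G] must agree with the stated G'(u) identically.
A general antiderivative is \frac{u^{4}}{2} - \frac{5 u^{3}}{9} + C.
The condition gives C = \frac{55}{18} - (\frac{19}{18}) = 2.
So G(u) = \frac{9 u^{4} - 10 u^{3} + 36}{18}.
Check: d/du[\frac{9 u^{4} - 10 u^{3} + 36}{18}] = 2 u^{3} - \frac{5 u^{2}}{3}, which equals G'(u).

G(u) = \frac{9 u^{4} - 10 u^{3} + 36}{18}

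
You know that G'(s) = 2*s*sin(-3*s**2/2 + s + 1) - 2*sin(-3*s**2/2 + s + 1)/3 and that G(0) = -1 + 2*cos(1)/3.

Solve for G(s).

The substitution u = -3*s**2/2 + s + 1 works: G'(s) is exactly (dG/du)*(du/ds) for that inner function.
A general antiderivative is 2*cos(-3*s**2/2 + s + 1)/3 + C.
The condition gives C = -1 + 2*cos(1)/3 - (2*cos(1)/3) = -1.
So G(s) = 2*cos(-3*s**2/2 + s + 1)/3 - 1.
Check: d/ds[2*cos(-3*s**2/2 + s + 1)/3 - 1] = 2*s*sin(-3*s**2/2 + s + 1) - 2*sin(-3*s**2/2 + s + 1)/3 = G'(s).

G(s) = 2*cos(-3*s**2/2 + s + 1)/3 - 1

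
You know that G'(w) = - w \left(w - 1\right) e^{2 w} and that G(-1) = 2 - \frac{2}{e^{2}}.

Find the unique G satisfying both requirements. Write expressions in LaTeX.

G'(w) has the shape u'v + uv' for u = - \frac{w^{2}}{2} + w - \frac{1}{2} and v = e^{2 w} — it is the derivative of the product u*v.
A general antiderivative is \frac{\left(- w^{2} + 2 w - 1\right) e^{2 w}}{2} + C.
The condition gives C = 2 - \frac{2}{e^{2}} - (- \frac{2}{e^{2}}) = 2.
So G(w) = - \frac{w^{2} e^{2 w}}{2} + w e^{2 w} - \frac{e^{2 w}}{2} + 2.
Check: d/dw[- \frac{w^{2} e^{2 w}}{2} + w e^{2 w} - \frac{e^{2 w}}{2} + 2] = - w^{2} e^{2 w} + w e^{2 w}, which equals G'(w).

G(w) = - \frac{w^{2} e^{2 w}}{2} + w e^{2 w} - \frac{e^{2 w}}{2} + 2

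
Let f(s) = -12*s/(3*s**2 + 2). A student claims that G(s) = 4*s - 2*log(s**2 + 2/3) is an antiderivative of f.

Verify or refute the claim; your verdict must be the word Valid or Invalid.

d/ds[G] = (12*s**2 - 12*s + 8)/(3*s**2 + 2)
d/ds[G] - f(s) = 4 != 0.

Invalid: d/ds[G] - f = 4, which is not 0.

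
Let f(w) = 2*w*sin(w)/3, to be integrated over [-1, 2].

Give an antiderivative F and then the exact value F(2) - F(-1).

Antiderivative: F(w) = -2*w*cos(w)/3 + 2*sin(w)/3; value = -2*cos(1)/3 - 4*cos(2)/3 + 2*sin(1)/3 + 2*sin(2)/3

Whatever form F(w) takes, F'(w) = f(w) is non-negotiable.
F(w) = -2*w*cos(w)/3 + 2*sin(w)/3 is an antiderivative of f.
Check: d/dw[-2*w*cos(w)/3 + 2*sin(w)/3] = 2*w*sin(w)/3 = f(w).
F(2) = -4*cos(2)/3 + 2*sin(2)/3; F(-1) = -2*sin(1)/3 + 2*cos(1)/3.
Integral = F(2) - F(-1) = -2*cos(1)/3 - 4*cos(2)/3 + 2*sin(1)/3 + 2*sin(2)/3.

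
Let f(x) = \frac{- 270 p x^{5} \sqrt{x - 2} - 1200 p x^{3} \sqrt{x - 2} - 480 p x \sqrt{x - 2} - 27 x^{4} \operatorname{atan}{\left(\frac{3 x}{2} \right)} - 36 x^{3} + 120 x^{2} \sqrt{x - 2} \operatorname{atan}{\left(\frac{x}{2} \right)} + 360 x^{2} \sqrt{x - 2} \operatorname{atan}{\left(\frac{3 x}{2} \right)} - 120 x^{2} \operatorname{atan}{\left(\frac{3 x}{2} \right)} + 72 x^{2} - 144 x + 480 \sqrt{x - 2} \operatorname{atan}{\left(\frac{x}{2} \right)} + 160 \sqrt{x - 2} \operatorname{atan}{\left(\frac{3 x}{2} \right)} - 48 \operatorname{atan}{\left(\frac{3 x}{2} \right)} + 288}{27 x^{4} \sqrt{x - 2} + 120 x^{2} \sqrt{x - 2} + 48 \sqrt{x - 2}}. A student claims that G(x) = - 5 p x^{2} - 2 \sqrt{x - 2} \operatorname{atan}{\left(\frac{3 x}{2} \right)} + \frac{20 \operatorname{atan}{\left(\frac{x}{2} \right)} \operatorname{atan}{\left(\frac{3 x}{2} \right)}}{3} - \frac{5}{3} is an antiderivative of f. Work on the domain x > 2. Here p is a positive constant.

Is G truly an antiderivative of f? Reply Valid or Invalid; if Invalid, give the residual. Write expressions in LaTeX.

d/dx[G] = \frac{- 270 p x^{5} \sqrt{x - 2} - 1200 p x^{3} \sqrt{x - 2} - 480 p x \sqrt{x - 2} - 27 x^{4} \operatorname{atan}{\left(\frac{3 x}{2} \right)} - 36 x^{3} + 120 x^{2} \sqrt{x - 2} \operatorname{atan}{\left(\frac{x}{2} \right)} + 360 x^{2} \sqrt{x - 2} \operatorname{atan}{\left(\frac{3 x}{2} \right)} - 120 x^{2} \operatorname{atan}{\left(\frac{3 x}{2} \right)} + 72 x^{2} - 144 x + 480 \sqrt{x - 2} \operatorname{atan}{\left(\frac{x}{2} \right)} + 160 \sqrt{x - 2} \operatorname{atan}{\left(\frac{3 x}{2} \right)} - 48 \operatorname{atan}{\left(\frac{3 x}{2} \right)} + 288}{27 x^{4} \sqrt{x - 2} + 120 x^{2} \sqrt{x - 2} + 48 \sqrt{x - 2}}
This equals f(x) exactly, so the claim holds.

Valid: G'(x) = f(x).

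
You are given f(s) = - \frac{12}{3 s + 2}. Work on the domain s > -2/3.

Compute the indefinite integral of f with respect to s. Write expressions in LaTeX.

Since d/ds undoes antidifferentiation here, F'(s) = f(s) is required of F(s).
Check: d/ds[- 4 \log{\left(3 s + 2 \right)}] = - \frac{12}{3 s + 2} = f(s).

F(s) = - 4 \log{\left(3 s + 2 \right)} + C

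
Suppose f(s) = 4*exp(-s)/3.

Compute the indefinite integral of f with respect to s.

Any candidate F(s) must reproduce f(s) exactly when differentiated.
Check: d/ds[-4*exp(-s)/3] = 4*exp(-s)/3 = f(s).

F(s) = -4*exp(-s)/3 + C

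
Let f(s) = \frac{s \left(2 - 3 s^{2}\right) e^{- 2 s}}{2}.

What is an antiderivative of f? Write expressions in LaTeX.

An antiderivative is F(s) = \frac{\left(12 s^{3} + 18 s^{2} + 10 s + 5\right) e^{- 2 s}}{16}.

f has the shape u'v + uv' for u = \frac{3 s^{3}}{4} + \frac{9 s^{2}}{8} + \frac{5 s}{8} + \frac{5}{16} and v = e^{- 2 s} — it is the derivative of the product u*v.
Check: d/ds[\frac{\left(12 s^{3} + 18 s^{2} + 10 s + 5\right) e^{- 2 s}}{16}] = \frac{\left(- 3 s^{3} + 2 s\right) e^{- 2 s}}{2}, which equals f(s).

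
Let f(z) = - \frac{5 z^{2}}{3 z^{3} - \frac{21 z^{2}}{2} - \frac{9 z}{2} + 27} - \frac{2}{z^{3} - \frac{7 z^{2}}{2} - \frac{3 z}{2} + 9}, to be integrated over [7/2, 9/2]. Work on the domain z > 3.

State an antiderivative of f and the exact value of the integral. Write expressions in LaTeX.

Antiderivative: F(z) = - \frac{34 \log{\left(z - 3 \right)}}{9} + \frac{52 \log{\left(z - 2 \right)}}{21} - \frac{23 \log{\left(z + \frac{3}{2} \right)}}{63}; value = - \frac{34 \log{\left(2 \right)}}{9} - \frac{394 \log{\left(\frac{3}{2} \right)}}{63} - \frac{23 \log{\left(6 \right)}}{63} + \frac{23 \log{\left(5 \right)}}{63} + \frac{52 \log{\left(\frac{5}{2} \right)}}{21}

Factor the denominator (3 \left(z - 3\right) \left(z - 2\right) \left(2 z + 3\right)) and decompose: f = - \frac{46}{63 \left(2 z + 3\right)} + \frac{52}{21 \left(z - 2\right)} - \frac{34}{9 \left(z - 3\right)}; each piece integrates to a log, atan, or power term.
F(z) = - \frac{34 \log{\left(z - 3 \right)}}{9} + \frac{52 \log{\left(z - 2 \right)}}{21} - \frac{23 \log{\left(z + \frac{3}{2} \right)}}{63} is an antiderivative of f.
Check: d/dz[- \frac{34 \log{\left(z - 3 \right)}}{9} + \frac{52 \log{\left(z - 2 \right)}}{21} - \frac{23 \log{\left(z + \frac{3}{2} \right)}}{63}] = \frac{- 10 z^{2} - 12}{6 z^{3} - 21 z^{2} - 9 z + 54}, which equals f(z).
F(9/2) = - \frac{34 \log{\left(\frac{3}{2} \right)}}{9} - \frac{23 \log{\left(6 \right)}}{63} + \frac{52 \log{\left(\frac{5}{2} \right)}}{21}; F(7/2) = - \frac{23 \log{\left(5 \right)}}{63} + \frac{52 \log{\left(\frac{3}{2} \right)}}{21} + \frac{34 \log{\left(2 \right)}}{9}.
Integral = F(9/2) - F(7/2) = - \frac{34 \log{\left(2 \right)}}{9} - \frac{394 \log{\left(\frac{3}{2} \right)}}{63} - \frac{23 \log{\left(6 \right)}}{63} + \frac{23 \log{\left(5 \right)}}{63} + \frac{52 \log{\left(\frac{5}{2} \right)}}{21}.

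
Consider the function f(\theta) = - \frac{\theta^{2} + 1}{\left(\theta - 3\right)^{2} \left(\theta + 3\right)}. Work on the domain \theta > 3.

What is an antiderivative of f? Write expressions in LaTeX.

An antiderivative is F(\theta) = - \frac{13 \log{\left(\theta - 3 \right)}}{18} - \frac{5 \log{\left(\theta + 3 \right)}}{18} + \frac{5}{3 \theta - 9}.

Factor the denominator (\left(\theta - 3\right)^{2} \left(\theta + 3\right)) and decompose: f = - \frac{5}{18 \left(\theta + 3\right)} - \frac{13}{18 \left(\theta - 3\right)} - \frac{5}{3 \left(\theta - 3\right)^{2}}; each piece integrates to a log, atan, or power term.
Check: d/d\theta[- \frac{13 \log{\left(\theta - 3 \right)}}{18} - \frac{5 \log{\left(\theta + 3 \right)}}{18} + \frac{5}{3 \theta - 9}] = \frac{- \theta^{2} - 1}{\theta^{3} - 3 \theta^{2} - 9 \theta + 27}, which equals f(\theta).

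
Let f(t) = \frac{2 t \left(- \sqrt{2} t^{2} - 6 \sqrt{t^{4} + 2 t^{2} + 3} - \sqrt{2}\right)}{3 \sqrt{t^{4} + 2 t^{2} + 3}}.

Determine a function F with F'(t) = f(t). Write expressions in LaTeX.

Since d/dt undoes antidifferentiation here, F'(t) = f(t) is required of F(t).
Check: d/dt[- 2 t^{2} - \frac{\sqrt{2 t^{4} + 4 t^{2} + 6}}{3}] = \frac{- 2 \sqrt{2} t^{3} - 12 t \sqrt{t^{4} + 2 t^{2} + 3} - 2 \sqrt{2} t}{3 \sqrt{t^{4} + 2 t^{2} + 3}}, which equals f(t).

An antiderivative is F(t) = - 2 t^{2} - \frac{\sqrt{2 t^{4} + 4 t^{2} + 6}}{3}.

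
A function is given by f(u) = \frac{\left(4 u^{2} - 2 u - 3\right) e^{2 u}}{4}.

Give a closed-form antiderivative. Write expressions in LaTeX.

An antiderivative is F(u) = \frac{u^{2} e^{2 u}}{2} - \frac{3 u e^{2 u}}{4}.

f has the shape v'r + vr' for v = \frac{u^{2}}{2} - \frac{3 u}{4} and r = e^{2 u} — it is the derivative of the product v*r.
Check: d/du[\frac{u^{2} e^{2 u}}{2} - \frac{3 u e^{2 u}}{4}] = u^{2} e^{2 u} - \frac{u e^{2 u}}{2} - \frac{3 e^{2 u}}{4}, which equals f(u).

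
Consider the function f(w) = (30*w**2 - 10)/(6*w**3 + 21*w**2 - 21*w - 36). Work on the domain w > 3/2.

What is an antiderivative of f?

An antiderivative is F(w) = (69*log(w - 3/2) - 44*log(w + 1) + 470*log(w + 4))/99.

The denominator factors as 3*(w + 1)*(w + 4)*(2*w - 3); partial fractions split f into directly integrable pieces: 46/(33*(2*w - 3)) + 470/(99*(w + 4)) - 4/(9*(w + 1)).
Check: d/dw[(69*log(w - 3/2) - 44*log(w + 1) + 470*log(w + 4))/99] = (30*w**2 - 10)/(6*w**3 + 21*w**2 - 21*w - 36) = f(w).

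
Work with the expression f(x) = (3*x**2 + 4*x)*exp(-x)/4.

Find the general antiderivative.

F(x) = -(3*x**2 + 10*x + 10)*exp(-x)/4 + C

f has the shape u'v + uv' for u = -3*x**2/4 - 5*x/2 - 5/2 and v = exp(-x) — it is the derivative of the product u*v.
Check: d/dx[-(3*x**2 + 10*x + 10)*exp(-x)/4] = (3*x**2 + 4*x)*exp(-x)/4 = f(x).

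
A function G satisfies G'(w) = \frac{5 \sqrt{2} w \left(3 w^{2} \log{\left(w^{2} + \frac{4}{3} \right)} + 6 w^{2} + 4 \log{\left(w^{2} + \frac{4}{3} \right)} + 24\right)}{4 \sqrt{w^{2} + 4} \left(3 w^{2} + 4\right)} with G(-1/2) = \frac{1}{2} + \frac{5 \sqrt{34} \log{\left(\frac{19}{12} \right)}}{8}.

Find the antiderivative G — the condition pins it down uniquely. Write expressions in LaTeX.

Recognize the product-rule pattern: G'(w) = u'v + uv' with u = \frac{5 \sqrt{\frac{w^{2}}{2} + 2}}{2}, v = \log{\left(w^{2} + \frac{4}{3} \right)}, so integration by parts undoes it.
A general antiderivative is \frac{5 \sqrt{\frac{w^{2}}{2} + 2} \log{\left(w^{2} + \frac{4}{3} \right)}}{2} + C.
The condition gives C = \frac{1}{2} + \frac{5 \sqrt{34} \log{\left(\frac{19}{12} \right)}}{8} - (\frac{5 \sqrt{34} \log{\left(\frac{19}{12} \right)}}{8}) = \frac{1}{2}.
So G(w) = \frac{5 \sqrt{2} \sqrt{w^{2} + 4} \log{\left(w^{2} + \frac{4}{3} \right)} + 2}{4}.
Check: d/dw[\frac{5 \sqrt{2} \sqrt{w^{2} + 4} \log{\left(w^{2} + \frac{4}{3} \right)} + 2}{4}] = \frac{15 \sqrt{2} w^{3} \log{\left(w^{2} + \frac{4}{3} \right)} + 30 \sqrt{2} w^{3} + 20 \sqrt{2} w \log{\left(w^{2} + \frac{4}{3} \right)} + 120 \sqrt{2} w}{12 w^{2} \sqrt{w^{2} + 4} + 16 \sqrt{w^{2} + 4}}, which equals G'(w).

G(w) = \frac{5 \sqrt{2} \sqrt{w^{2} + 4} \log{\left(w^{2} + \frac{4}{3} \right)} + 2}{4}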